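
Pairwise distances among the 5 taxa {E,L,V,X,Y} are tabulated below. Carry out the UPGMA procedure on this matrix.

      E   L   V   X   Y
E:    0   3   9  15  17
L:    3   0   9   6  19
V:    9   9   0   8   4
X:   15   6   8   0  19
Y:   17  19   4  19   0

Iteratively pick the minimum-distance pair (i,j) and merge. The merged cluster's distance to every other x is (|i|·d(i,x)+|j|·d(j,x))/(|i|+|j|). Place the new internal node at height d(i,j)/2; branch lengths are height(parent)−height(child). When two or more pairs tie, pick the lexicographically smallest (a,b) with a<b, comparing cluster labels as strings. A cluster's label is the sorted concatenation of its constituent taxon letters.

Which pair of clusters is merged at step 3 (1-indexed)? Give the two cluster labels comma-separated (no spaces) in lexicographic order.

step 1: merge (E,L) at d=3; branch lengths E→3/2, L→3/2; new cluster EL
  updated: d(EL,V)=9, d(EL,X)=21/2, d(EL,Y)=18
step 2: merge (V,Y) at d=4; branch lengths V→2, Y→2; new cluster VY
  updated: d(EL,VY)=27/2, d(VY,X)=27/2
step 3: merge (EL,X) at d=21/2; branch lengths EL→15/4, X→21/4; new cluster ELX
  updated: d(ELX,VY)=27/2
step 4: merge (ELX,VY) at d=27/2; branch lengths ELX→3/2, VY→19/4; new cluster ELVXY
final tree: (((E:3/2,L:3/2):15/4,X:21/4):3/2,(V:2,Y:2):19/4)
total length: 89/4

EL,X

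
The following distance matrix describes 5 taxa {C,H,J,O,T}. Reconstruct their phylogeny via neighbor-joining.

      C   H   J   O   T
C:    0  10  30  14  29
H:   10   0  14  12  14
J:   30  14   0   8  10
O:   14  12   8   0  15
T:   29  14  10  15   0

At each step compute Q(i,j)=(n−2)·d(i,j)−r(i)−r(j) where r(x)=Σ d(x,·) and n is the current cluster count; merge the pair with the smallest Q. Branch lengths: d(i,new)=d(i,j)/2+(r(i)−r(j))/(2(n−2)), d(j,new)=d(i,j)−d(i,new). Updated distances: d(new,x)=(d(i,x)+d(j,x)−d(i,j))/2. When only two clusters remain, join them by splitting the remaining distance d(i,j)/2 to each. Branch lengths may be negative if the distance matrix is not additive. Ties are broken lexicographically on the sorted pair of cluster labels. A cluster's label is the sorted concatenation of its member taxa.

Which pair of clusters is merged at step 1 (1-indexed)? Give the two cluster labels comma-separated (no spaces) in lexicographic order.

C,H

1. join C+H (d=10, Q=-103) ⇒ CH; edges |C|=21/2, |H|=-1/2
  updated: d(CH,J)=17, d(CH,O)=8, d(CH,T)=33/2
2. join CH+O (d=8, Q=-113/2) ⇒ CHO; edges |CH|=53/8, |O|=11/8
  updated: d(CHO,J)=17/2, d(CHO,T)=47/4
3. join CHO+J (d=17/2, Q=-121/4) ⇒ CHJO; edges |CHO|=41/8, |J|=27/8
  updated: d(CHJO,T)=53/8
4. join CHJO+T (d=53/8) ⇒ CHJOT; edges |CHJO|=53/16, |T|=53/16
final tree: ((((C:21/2,H:-1/2):53/8,O:11/8):41/8,J:27/8):53/16,T:53/16)
total length: 265/8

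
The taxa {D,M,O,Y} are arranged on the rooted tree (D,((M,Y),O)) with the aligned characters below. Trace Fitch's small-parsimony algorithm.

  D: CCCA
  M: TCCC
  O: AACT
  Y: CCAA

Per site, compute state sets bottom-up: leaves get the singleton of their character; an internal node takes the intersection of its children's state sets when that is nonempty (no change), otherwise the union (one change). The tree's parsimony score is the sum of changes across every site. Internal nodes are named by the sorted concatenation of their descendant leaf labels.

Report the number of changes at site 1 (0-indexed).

1

[col 0] MY: children M:{T}, Y:{C} ∪→ {C,T}; cost 1
[col 0] MOY: children MY:{C,T}, O:{A} ∪→ {A,C,T}; cost 1
[col 0] DMOY: children D:{C}, MOY:{A,C,T} ∩→ {C}; cost 0
[col 1] MY: children M:{C}, Y:{C} ∩→ {C}; cost 0
[col 1] MOY: children MY:{C}, O:{A} ∪→ {A,C}; cost 1
[col 1] DMOY: children D:{C}, MOY:{A,C} ∩→ {C}; cost 0
[col 2] MY: children M:{C}, Y:{A} ∪→ {A,C}; cost 1
[col 2] MOY: children MY:{A,C}, O:{C} ∩→ {C}; cost 0
[col 2] DMOY: children D:{C}, MOY:{C} ∩→ {C}; cost 0
[col 3] MY: children M:{C}, Y:{A} ∪→ {A,C}; cost 1
[col 3] MOY: children MY:{A,C}, O:{T} ∪→ {A,C,T}; cost 1
[col 3] DMOY: children D:{A}, MOY:{A,C,T} ∩→ {A}; cost 0
per-site changes: [2, 1, 1, 2]; total = 6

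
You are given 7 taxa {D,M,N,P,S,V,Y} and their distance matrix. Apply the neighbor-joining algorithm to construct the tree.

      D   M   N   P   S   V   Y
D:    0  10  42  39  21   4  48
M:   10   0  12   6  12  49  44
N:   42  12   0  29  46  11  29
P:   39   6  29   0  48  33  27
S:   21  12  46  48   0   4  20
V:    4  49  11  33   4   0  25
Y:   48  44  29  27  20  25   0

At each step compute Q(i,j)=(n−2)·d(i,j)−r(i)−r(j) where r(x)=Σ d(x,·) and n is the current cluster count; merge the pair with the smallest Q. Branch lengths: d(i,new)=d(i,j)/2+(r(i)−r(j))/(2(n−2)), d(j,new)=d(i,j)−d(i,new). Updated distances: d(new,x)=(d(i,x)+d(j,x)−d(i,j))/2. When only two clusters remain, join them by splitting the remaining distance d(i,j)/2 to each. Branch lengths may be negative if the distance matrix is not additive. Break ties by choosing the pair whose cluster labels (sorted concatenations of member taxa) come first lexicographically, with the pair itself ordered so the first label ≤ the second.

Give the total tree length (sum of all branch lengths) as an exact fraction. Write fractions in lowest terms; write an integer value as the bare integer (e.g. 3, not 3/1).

1. join M+P (d=6, Q=-285) ⇒ MP; edges |M|=-19/10, |P|=79/10
  updated: d(D,MP)=43/2, d(MP,N)=35/2, d(MP,S)=27, d(MP,V)=38, d(MP,Y)=65/2
2. join MP+N (d=35/2, Q=-212) ⇒ MNP; edges |MP|=61/8, |N|=79/8
  updated: d(D,MNP)=23, d(MNP,S)=111/4, d(MNP,V)=63/4, d(MNP,Y)=22
3. join MNP+Y (d=22, Q=-275/2) ⇒ MNPY; edges |MNP|=79/12, |Y|=185/12
  updated: d(D,MNPY)=49/2, d(MNPY,S)=103/8, d(MNPY,V)=75/8
4. join D+V (d=4, Q=-471/8) ⇒ DV; edges |D|=321/32, |V|=-193/32
  updated: d(DV,MNPY)=239/16, d(DV,S)=21/2
5. join DV+MNPY (d=239/16, Q=-613/16) ⇒ DMNPVY; edges |DV|=201/32, |MNPY|=277/32
  updated: d(DMNPVY,S)=135/32
6. join DMNPVY+S (d=135/32) ⇒ DMNPSVY; edges |DMNPVY|=135/64, |S|=135/64
final tree: (((D:321/32,V:-193/32):201/32,(((M:-19/10,P:79/10):61/8,N:79/8):79/12,Y:185/12):277/32):135/64,S:135/64)
total length: 2197/32

2197/32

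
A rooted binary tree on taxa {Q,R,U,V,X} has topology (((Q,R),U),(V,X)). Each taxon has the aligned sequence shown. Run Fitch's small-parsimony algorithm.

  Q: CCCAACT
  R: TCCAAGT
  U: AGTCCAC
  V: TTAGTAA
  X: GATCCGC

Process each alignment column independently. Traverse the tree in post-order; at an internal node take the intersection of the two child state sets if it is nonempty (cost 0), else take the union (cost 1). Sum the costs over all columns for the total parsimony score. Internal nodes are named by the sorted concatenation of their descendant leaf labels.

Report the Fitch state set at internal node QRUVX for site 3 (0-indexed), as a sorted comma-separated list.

C

site 0, node QR: Q={C} ∪ R={T} → {C,T} (+1)
site 0, node QRU: QR={C,T} ∪ U={A} → {A,C,T} (+1)
site 0, node VX: V={T} ∪ X={G} → {G,T} (+1)
site 0, node QRUVX: QRU={A,C,T} ∩ VX={G,T} → {T} (+0)
site 1, node QR: Q={C} ∩ R={C} → {C} (+0)
site 1, node QRU: QR={C} ∪ U={G} → {C,G} (+1)
site 1, node VX: V={T} ∪ X={A} → {A,T} (+1)
site 1, node QRUVX: QRU={C,G} ∪ VX={A,T} → {A,C,G,T} (+1)
site 2, node QR: Q={C} ∩ R={C} → {C} (+0)
site 2, node QRU: QR={C} ∪ U={T} → {C,T} (+1)
site 2, node VX: V={A} ∪ X={T} → {A,T} (+1)
site 2, node QRUVX: QRU={C,T} ∩ VX={A,T} → {T} (+0)
site 3, node QR: Q={A} ∩ R={A} → {A} (+0)
site 3, node QRU: QR={A} ∪ U={C} → {A,C} (+1)
site 3, node VX: V={G} ∪ X={C} → {C,G} (+1)
site 3, node QRUVX: QRU={A,C} ∩ VX={C,G} → {C} (+0)
site 4, node QR: Q={A} ∩ R={A} → {A} (+0)
site 4, node QRU: QR={A} ∪ U={C} → {A,C} (+1)
site 4, node VX: V={T} ∪ X={C} → {C,T} (+1)
site 4, node QRUVX: QRU={A,C} ∩ VX={C,T} → {C} (+0)
site 5, node QR: Q={C} ∪ R={G} → {C,G} (+1)
site 5, node QRU: QR={C,G} ∪ U={A} → {A,C,G} (+1)
site 5, node VX: V={A} ∪ X={G} → {A,G} (+1)
site 5, node QRUVX: QRU={A,C,G} ∩ VX={A,G} → {A,G} (+0)
site 6, node QR: Q={T} ∩ R={T} → {T} (+0)
site 6, node QRU: QR={T} ∪ U={C} → {C,T} (+1)
site 6, node VX: V={A} ∪ X={C} → {A,C} (+1)
site 6, node QRUVX: QRU={C,T} ∩ VX={A,C} → {C} (+0)
per-site changes: [3, 3, 2, 2, 2, 3, 2]; total = 17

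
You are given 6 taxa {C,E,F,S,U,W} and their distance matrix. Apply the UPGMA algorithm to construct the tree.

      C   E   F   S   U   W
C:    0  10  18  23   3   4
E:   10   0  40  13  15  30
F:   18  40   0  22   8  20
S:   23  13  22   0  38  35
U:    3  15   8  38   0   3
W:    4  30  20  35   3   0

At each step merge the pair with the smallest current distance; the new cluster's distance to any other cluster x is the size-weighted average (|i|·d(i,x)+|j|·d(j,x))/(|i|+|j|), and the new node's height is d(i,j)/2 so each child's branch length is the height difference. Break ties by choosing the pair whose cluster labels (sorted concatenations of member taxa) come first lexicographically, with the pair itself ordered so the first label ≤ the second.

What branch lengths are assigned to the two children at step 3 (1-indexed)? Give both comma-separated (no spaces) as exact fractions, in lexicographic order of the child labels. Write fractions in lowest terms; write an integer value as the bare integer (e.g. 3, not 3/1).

13/2,13/2

iteration 1: select C,U (d=3); attach at lengths (3/2, 3/2); label the merged cluster CU
  updated: d(CU,E)=25/2, d(CU,F)=13, d(CU,S)=61/2, d(CU,W)=7/2
iteration 2: select CU,W (d=7/2); attach at lengths (1/4, 7/4); label the merged cluster CUW
  updated: d(CUW,E)=55/3, d(CUW,F)=46/3, d(CUW,S)=32
iteration 3: select E,S (d=13); attach at lengths (13/2, 13/2); label the merged cluster ES
  updated: d(CUW,ES)=151/6, d(ES,F)=31
iteration 4: select CUW,F (d=46/3); attach at lengths (71/12, 23/3); label the merged cluster CFUW
  updated: d(CFUW,ES)=213/8
iteration 5: select CFUW,ES (d=213/8); attach at lengths (271/48, 109/16); label the merged cluster CEFSUW
final tree: ((((C:3/2,U:3/2):1/4,W:7/4):71/12,F:23/3):271/48,(E:13/2,S:13/2):109/16)
total length: 1057/24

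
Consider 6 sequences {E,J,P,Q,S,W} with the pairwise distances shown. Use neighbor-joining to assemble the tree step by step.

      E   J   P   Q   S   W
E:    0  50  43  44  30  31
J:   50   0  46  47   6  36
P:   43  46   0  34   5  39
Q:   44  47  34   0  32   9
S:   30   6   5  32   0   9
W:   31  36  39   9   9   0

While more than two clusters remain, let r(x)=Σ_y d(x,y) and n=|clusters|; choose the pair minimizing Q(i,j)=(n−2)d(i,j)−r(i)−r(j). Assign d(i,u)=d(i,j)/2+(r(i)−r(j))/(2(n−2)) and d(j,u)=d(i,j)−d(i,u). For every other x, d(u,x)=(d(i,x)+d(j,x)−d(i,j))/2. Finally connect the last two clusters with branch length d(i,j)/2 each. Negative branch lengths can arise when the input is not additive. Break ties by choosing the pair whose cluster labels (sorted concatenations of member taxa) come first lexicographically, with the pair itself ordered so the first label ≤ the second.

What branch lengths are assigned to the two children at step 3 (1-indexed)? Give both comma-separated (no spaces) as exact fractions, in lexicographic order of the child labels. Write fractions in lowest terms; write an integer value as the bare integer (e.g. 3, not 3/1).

iteration 1: select Q,W (d=9, Q=-254); attach at lengths (39/4, -3/4); label the merged cluster QW
  updated: d(E,QW)=33, d(J,QW)=37, d(P,QW)=32, d(QW,S)=16
iteration 2: select J,S (d=6, Q=-178); attach at lengths (50/3, -32/3); label the merged cluster JS
  updated: d(E,JS)=37, d(JS,P)=45/2, d(JS,QW)=47/2
iteration 3: select E,QW (d=33, Q=-271/2); attach at lengths (181/8, 83/8); label the merged cluster EQW
  updated: d(EQW,JS)=55/4, d(EQW,P)=21
iteration 4: select EQW,JS (d=55/4, Q=-229/4); attach at lengths (49/8, 61/8); label the merged cluster EJQSW
  updated: d(EJQSW,P)=119/8
iteration 5: select EJQSW,P (d=119/8); attach at lengths (119/16, 119/16); label the merged cluster EJPQSW
final tree: (((E:181/8,(Q:39/4,W:-3/4):83/8):49/8,(J:50/3,S:-32/3):61/8):119/16,P:119/16)
total length: 613/8

181/8,83/8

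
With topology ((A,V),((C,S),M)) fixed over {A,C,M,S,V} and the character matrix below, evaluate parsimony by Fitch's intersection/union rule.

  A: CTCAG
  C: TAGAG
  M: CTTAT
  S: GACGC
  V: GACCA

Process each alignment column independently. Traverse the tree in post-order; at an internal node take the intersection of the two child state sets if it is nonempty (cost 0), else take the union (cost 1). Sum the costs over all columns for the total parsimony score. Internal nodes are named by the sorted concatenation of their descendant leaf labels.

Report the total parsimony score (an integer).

AV@0: {C} ∪ {G} = {C,G} (union, +1)
CS@0: {T} ∪ {G} = {G,T} (union, +1)
CMS@0: {G,T} ∪ {C} = {C,G,T} (union, +1)
ACMSV@0: {C,G} ∩ {C,G,T} = {C,G} (intersection, +0)
AV@1: {T} ∪ {A} = {A,T} (union, +1)
CS@1: {A} ∩ {A} = {A} (intersection, +0)
CMS@1: {A} ∪ {T} = {A,T} (union, +1)
ACMSV@1: {A,T} ∩ {A,T} = {A,T} (intersection, +0)
AV@2: {C} ∩ {C} = {C} (intersection, +0)
CS@2: {G} ∪ {C} = {C,G} (union, +1)
CMS@2: {C,G} ∪ {T} = {C,G,T} (union, +1)
ACMSV@2: {C} ∩ {C,G,T} = {C} (intersection, +0)
AV@3: {A} ∪ {C} = {A,C} (union, +1)
CS@3: {A} ∪ {G} = {A,G} (union, +1)
CMS@3: {A,G} ∩ {A} = {A} (intersection, +0)
ACMSV@3: {A,C} ∩ {A} = {A} (intersection, +0)
AV@4: {G} ∪ {A} = {A,G} (union, +1)
CS@4: {G} ∪ {C} = {C,G} (union, +1)
CMS@4: {C,G} ∪ {T} = {C,G,T} (union, +1)
ACMSV@4: {A,G} ∩ {C,G,T} = {G} (intersection, +0)
per-site changes: [3, 2, 2, 2, 3]; total = 12

12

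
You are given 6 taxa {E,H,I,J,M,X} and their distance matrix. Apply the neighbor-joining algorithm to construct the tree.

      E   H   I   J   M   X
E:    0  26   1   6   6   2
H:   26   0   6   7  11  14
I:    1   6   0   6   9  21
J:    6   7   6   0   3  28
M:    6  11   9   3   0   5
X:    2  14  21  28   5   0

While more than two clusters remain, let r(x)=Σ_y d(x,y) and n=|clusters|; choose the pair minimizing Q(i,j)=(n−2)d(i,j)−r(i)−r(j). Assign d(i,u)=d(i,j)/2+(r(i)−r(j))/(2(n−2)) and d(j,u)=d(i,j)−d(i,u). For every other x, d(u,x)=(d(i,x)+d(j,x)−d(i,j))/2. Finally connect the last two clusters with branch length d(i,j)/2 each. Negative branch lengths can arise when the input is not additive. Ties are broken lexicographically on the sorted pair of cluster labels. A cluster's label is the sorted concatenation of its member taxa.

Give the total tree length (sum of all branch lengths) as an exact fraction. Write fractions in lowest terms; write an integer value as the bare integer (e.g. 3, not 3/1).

171/8

step 1: merge (E,X) at d=2, Q=-103; branch lengths E→-21/8, X→37/8; new cluster EX
  updated: d(EX,H)=19, d(EX,I)=10, d(EX,J)=16, d(EX,M)=9/2
step 2: merge (EX,M) at d=9/2, Q=-127/2; branch lengths EX→71/12, M→-17/12; new cluster EMX
  updated: d(EMX,H)=51/4, d(EMX,I)=29/4, d(EMX,J)=29/4
step 3: merge (EMX,J) at d=29/4, Q=-33; branch lengths EMX→43/8, J→15/8; new cluster EJMX
  updated: d(EJMX,H)=25/4, d(EJMX,I)=3
step 4: merge (EJMX,H) at d=25/4, Q=-61/4; branch lengths EJMX→13/8, H→37/8; new cluster EHJMX
  updated: d(EHJMX,I)=11/8
step 5: merge (EHJMX,I) at d=11/8; branch lengths EHJMX→11/16, I→11/16; new cluster EHIJMX
final tree: (((((E:-21/8,X:37/8):71/12,M:-17/12):43/8,J:15/8):13/8,H:37/8):11/16,I:11/16)
total length: 171/8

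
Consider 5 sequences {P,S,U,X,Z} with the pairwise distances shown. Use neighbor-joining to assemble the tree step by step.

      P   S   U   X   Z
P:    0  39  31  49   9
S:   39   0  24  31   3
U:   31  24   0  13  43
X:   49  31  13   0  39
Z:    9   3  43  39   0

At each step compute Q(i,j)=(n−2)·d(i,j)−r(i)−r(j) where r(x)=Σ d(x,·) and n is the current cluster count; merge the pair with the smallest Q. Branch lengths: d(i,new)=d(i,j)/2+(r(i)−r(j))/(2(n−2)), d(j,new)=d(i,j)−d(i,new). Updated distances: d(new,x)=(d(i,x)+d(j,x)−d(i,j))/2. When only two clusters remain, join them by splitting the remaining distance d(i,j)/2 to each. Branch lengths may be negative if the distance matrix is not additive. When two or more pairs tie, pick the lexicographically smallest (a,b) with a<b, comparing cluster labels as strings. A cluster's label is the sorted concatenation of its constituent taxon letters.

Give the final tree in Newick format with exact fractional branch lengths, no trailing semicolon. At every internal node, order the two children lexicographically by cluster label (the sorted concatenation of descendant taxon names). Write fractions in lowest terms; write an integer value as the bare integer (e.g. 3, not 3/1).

(((P:53/4,Z:-17/4):25/2,S:4):17/2,(U:3,X:10):17/2)

1. join U+X (d=13, Q=-204) ⇒ UX; edges |U|=3, |X|=10
  updated: d(P,UX)=67/2, d(S,UX)=21, d(UX,Z)=69/2
2. join P+Z (d=9, Q=-110) ⇒ PZ; edges |P|=53/4, |Z|=-17/4
  updated: d(PZ,S)=33/2, d(PZ,UX)=59/2
3. join PZ+S (d=33/2, Q=-67) ⇒ PSZ; edges |PZ|=25/2, |S|=4
  updated: d(PSZ,UX)=17
4. join PSZ+UX (d=17) ⇒ PSUXZ; edges |PSZ|=17/2, |UX|=17/2
final tree: (((P:53/4,Z:-17/4):25/2,S:4):17/2,(U:3,X:10):17/2)
total length: 111/2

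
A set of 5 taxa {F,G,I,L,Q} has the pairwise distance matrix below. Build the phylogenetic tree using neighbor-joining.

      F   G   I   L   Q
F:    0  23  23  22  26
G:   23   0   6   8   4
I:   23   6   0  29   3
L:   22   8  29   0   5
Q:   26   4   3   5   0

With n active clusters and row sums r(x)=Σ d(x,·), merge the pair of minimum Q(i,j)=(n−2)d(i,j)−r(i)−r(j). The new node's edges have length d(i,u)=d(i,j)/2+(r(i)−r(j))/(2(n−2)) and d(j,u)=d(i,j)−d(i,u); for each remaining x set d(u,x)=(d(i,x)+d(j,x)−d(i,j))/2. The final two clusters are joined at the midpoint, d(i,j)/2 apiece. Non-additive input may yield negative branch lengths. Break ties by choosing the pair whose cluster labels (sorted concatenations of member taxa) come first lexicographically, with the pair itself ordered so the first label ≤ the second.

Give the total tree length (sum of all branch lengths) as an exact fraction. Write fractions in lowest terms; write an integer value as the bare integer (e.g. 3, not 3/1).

1. join F+L (d=22, Q=-92) ⇒ FL; edges |F|=16, |L|=6
  updated: d(FL,G)=9/2, d(FL,I)=15, d(FL,Q)=9/2
2. join FL+G (d=9/2, Q=-59/2) ⇒ FGL; edges |FL|=37/8, |G|=-1/8
  updated: d(FGL,I)=33/4, d(FGL,Q)=2
3. join FGL+I (d=33/4, Q=-53/4) ⇒ FGIL; edges |FGL|=29/8, |I|=37/8
  updated: d(FGIL,Q)=-13/8
4. join FGIL+Q (d=-13/8) ⇒ FGILQ; edges |FGIL|=-13/16, |Q|=-13/16
final tree: ((((F:16,L:6):37/8,G:-1/8):29/8,I:37/8):-13/16,Q:-13/16)
total length: 265/8

265/8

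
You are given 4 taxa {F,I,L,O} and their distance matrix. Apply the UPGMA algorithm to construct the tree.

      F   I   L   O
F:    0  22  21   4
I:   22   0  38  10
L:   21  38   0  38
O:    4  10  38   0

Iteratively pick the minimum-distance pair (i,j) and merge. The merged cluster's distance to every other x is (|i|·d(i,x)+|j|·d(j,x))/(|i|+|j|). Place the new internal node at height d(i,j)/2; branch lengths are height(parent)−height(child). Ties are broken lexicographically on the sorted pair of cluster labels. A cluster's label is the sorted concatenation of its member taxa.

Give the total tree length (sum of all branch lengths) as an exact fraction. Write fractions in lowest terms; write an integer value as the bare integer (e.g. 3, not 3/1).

127/3

1. join F+O (d=4) ⇒ FO; edges |F|=2, |O|=2
  updated: d(FO,I)=16, d(FO,L)=59/2
2. join FO+I (d=16) ⇒ FIO; edges |FO|=6, |I|=8
  updated: d(FIO,L)=97/3
3. join FIO+L (d=97/3) ⇒ FILO; edges |FIO|=49/6, |L|=97/6
final tree: (((F:2,O:2):6,I:8):49/6,L:97/6)
total length: 127/3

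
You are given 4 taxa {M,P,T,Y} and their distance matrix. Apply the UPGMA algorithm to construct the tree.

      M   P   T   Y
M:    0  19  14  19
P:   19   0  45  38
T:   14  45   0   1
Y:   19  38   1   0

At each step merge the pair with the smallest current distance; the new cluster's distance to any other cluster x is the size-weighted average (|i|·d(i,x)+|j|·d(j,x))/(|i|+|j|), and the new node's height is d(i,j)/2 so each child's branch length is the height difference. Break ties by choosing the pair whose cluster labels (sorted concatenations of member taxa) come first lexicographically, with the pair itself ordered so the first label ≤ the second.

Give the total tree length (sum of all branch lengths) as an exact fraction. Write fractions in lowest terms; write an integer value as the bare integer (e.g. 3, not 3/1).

171/4

1. join T+Y (d=1) ⇒ TY; edges |T|=1/2, |Y|=1/2
  updated: d(M,TY)=33/2, d(P,TY)=83/2
2. join M+TY (d=33/2) ⇒ MTY; edges |M|=33/4, |TY|=31/4
  updated: d(MTY,P)=34
3. join MTY+P (d=34) ⇒ MPTY; edges |MTY|=35/4, |P|=17
final tree: ((M:33/4,(T:1/2,Y:1/2):31/4):35/4,P:17)
total length: 171/4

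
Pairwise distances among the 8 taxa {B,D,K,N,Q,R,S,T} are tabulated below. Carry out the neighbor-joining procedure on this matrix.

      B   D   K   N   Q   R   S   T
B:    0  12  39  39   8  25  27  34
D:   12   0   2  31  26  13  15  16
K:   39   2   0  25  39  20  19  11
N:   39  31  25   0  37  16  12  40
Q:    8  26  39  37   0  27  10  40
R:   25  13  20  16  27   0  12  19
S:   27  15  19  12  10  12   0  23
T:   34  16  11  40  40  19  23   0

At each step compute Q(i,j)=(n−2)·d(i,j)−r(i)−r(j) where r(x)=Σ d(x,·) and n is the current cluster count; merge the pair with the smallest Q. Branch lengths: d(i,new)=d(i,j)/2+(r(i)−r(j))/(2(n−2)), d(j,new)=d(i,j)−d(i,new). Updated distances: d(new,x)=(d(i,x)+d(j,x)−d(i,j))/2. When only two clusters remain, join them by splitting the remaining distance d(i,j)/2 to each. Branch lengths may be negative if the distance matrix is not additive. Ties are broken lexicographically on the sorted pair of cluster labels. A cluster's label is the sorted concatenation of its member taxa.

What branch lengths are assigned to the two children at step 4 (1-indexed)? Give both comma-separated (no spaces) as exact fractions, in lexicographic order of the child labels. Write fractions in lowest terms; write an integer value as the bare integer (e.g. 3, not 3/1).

293/24,-5/24

step 1: merge (B,Q) at d=8, Q=-323; branch lengths B→15/4, Q→17/4; new cluster BQ
  updated: d(BQ,D)=15, d(BQ,K)=35, d(BQ,N)=34, d(BQ,R)=22, d(BQ,S)=29/2, d(BQ,T)=33
step 2: merge (K,T) at d=11, Q=-199; branch lengths K→5/2, T→17/2; new cluster KT
  updated: d(BQ,KT)=57/2, d(D,KT)=7/2, d(KT,N)=27, d(KT,R)=14, d(KT,S)=31/2
step 3: merge (D,KT) at d=7/2, Q=-152; branch lengths D→3/8, KT→25/8; new cluster DKT
  updated: d(BQ,DKT)=20, d(DKT,N)=109/4, d(DKT,R)=47/4, d(DKT,S)=27/2
step 4: merge (N,S) at d=12, Q=-421/4; branch lengths N→293/24, S→-5/24; new cluster NS
  updated: d(BQ,NS)=73/4, d(DKT,NS)=115/8, d(NS,R)=8
step 5: merge (BQ,DKT) at d=20, Q=-531/8; branch lengths BQ→433/32, DKT→207/32; new cluster BDKQT
  updated: d(BDKQT,NS)=101/16, d(BDKQT,R)=55/8
step 6: merge (BDKQT,NS) at d=101/16, Q=-339/16; branch lengths BDKQT→83/32, NS→119/32; new cluster BDKNQST
  updated: d(BDKNQST,R)=137/32
step 7: merge (BDKNQST,R) at d=137/32; branch lengths BDKNQST→137/64, R→137/64; new cluster BDKNQRST
final tree: ((((B:15/4,Q:17/4):433/32,(D:3/8,(K:5/2,T:17/2):25/8):207/32):83/32,(N:293/24,S:-5/24):119/32):137/64,R:137/64)
total length: 2083/32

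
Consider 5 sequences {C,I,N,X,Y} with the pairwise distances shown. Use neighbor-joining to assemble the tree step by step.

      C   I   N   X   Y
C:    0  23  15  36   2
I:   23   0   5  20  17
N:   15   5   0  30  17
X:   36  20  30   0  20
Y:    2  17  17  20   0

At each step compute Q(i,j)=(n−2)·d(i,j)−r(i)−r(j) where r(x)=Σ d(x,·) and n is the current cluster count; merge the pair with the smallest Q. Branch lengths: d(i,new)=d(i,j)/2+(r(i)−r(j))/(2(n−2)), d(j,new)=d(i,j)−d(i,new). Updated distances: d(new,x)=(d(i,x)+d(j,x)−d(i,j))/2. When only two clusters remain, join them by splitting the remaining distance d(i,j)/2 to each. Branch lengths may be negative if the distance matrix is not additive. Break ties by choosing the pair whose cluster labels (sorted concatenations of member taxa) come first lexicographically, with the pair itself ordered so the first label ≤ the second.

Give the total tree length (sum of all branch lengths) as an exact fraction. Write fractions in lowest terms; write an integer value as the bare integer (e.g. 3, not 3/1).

iteration 1: select C,Y (d=2, Q=-126); attach at lengths (13/3, -7/3); label the merged cluster CY
  updated: d(CY,I)=19, d(CY,N)=15, d(CY,X)=27
iteration 2: select CY,X (d=27, Q=-84); attach at lengths (19/2, 35/2); label the merged cluster CXY
  updated: d(CXY,I)=6, d(CXY,N)=9
iteration 3: select CXY,I (d=6, Q=-20); attach at lengths (5, 1); label the merged cluster CIXY
  updated: d(CIXY,N)=4
iteration 4: select CIXY,N (d=4); attach at lengths (2, 2); label the merged cluster CINXY
final tree: ((((C:13/3,Y:-7/3):19/2,X:35/2):5,I:1):2,N:2)
total length: 39

39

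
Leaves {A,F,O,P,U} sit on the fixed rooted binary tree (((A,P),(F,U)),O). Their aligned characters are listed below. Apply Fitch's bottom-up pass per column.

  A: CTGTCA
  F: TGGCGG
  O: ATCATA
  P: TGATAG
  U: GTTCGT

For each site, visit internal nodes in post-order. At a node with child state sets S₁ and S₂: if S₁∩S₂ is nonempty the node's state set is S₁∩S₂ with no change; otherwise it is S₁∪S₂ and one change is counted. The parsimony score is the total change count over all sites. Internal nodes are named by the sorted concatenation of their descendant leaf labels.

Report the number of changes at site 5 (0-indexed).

AP@0: {C} ∪ {T} = {C,T} (union, +1)
FU@0: {T} ∪ {G} = {G,T} (union, +1)
AFPU@0: {C,T} ∩ {G,T} = {T} (intersection, +0)
AFOPU@0: {T} ∪ {A} = {A,T} (union, +1)
AP@1: {T} ∪ {G} = {G,T} (union, +1)
FU@1: {G} ∪ {T} = {G,T} (union, +1)
AFPU@1: {G,T} ∩ {G,T} = {G,T} (intersection, +0)
AFOPU@1: {G,T} ∩ {T} = {T} (intersection, +0)
AP@2: {G} ∪ {A} = {A,G} (union, +1)
FU@2: {G} ∪ {T} = {G,T} (union, +1)
AFPU@2: {A,G} ∩ {G,T} = {G} (intersection, +0)
AFOPU@2: {G} ∪ {C} = {C,G} (union, +1)
AP@3: {T} ∩ {T} = {T} (intersection, +0)
FU@3: {C} ∩ {C} = {C} (intersection, +0)
AFPU@3: {T} ∪ {C} = {C,T} (union, +1)
AFOPU@3: {C,T} ∪ {A} = {A,C,T} (union, +1)
AP@4: {C} ∪ {A} = {A,C} (union, +1)
FU@4: {G} ∩ {G} = {G} (intersection, +0)
AFPU@4: {A,C} ∪ {G} = {A,C,G} (union, +1)
AFOPU@4: {A,C,G} ∪ {T} = {A,C,G,T} (union, +1)
AP@5: {A} ∪ {G} = {A,G} (union, +1)
FU@5: {G} ∪ {T} = {G,T} (union, +1)
AFPU@5: {A,G} ∩ {G,T} = {G} (intersection, +0)
AFOPU@5: {G} ∪ {A} = {A,G} (union, +1)
per-site changes: [3, 2, 3, 2, 3, 3]; total = 16

3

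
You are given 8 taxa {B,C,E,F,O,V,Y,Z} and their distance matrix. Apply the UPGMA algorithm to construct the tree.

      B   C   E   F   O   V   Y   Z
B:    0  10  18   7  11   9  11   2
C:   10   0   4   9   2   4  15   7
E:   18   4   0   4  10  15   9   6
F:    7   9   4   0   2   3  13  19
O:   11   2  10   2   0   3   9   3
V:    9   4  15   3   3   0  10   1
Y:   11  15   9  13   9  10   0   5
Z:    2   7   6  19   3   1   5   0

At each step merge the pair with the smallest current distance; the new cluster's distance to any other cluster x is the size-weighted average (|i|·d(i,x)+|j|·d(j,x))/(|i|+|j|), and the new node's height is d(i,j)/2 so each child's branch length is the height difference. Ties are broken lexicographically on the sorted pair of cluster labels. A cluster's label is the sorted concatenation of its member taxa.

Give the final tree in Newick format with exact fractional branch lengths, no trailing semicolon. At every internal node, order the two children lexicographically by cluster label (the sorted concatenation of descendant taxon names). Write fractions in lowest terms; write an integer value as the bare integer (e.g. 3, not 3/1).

iteration 1: select V,Z (d=1); attach at lengths (1/2, 1/2); label the merged cluster VZ
  updated: d(B,VZ)=11/2, d(C,VZ)=11/2, d(E,VZ)=21/2, d(F,VZ)=11, d(O,VZ)=3, d(VZ,Y)=15/2
iteration 2: select C,O (d=2); attach at lengths (1, 1); label the merged cluster CO
  updated: d(B,CO)=21/2, d(CO,E)=7, d(CO,F)=11/2, d(CO,VZ)=17/4, d(CO,Y)=12
iteration 3: select E,F (d=4); attach at lengths (2, 2); label the merged cluster EF
  updated: d(B,EF)=25/2, d(CO,EF)=25/4, d(EF,VZ)=43/4, d(EF,Y)=11
iteration 4: select CO,VZ (d=17/4); attach at lengths (9/8, 13/8); label the merged cluster COVZ
  updated: d(B,COVZ)=8, d(COVZ,EF)=17/2, d(COVZ,Y)=39/4
iteration 5: select B,COVZ (d=8); attach at lengths (4, 15/8); label the merged cluster BCOVZ
  updated: d(BCOVZ,EF)=93/10, d(BCOVZ,Y)=10
iteration 6: select BCOVZ,EF (d=93/10); attach at lengths (13/20, 53/20); label the merged cluster BCEFOVZ
  updated: d(BCEFOVZ,Y)=72/7
iteration 7: select BCEFOVZ,Y (d=72/7); attach at lengths (69/140, 36/7); label the merged cluster BCEFOVYZ
final tree: (((B:4,((C:1,O:1):9/8,(V:1/2,Z:1/2):13/8):15/8):13/20,(E:2,F:2):53/20):69/140,Y:36/7)
total length: 6877/280

(((B:4,((C:1,O:1):9/8,(V:1/2,Z:1/2):13/8):15/8):13/20,(E:2,F:2):53/20):69/140,Y:36/7)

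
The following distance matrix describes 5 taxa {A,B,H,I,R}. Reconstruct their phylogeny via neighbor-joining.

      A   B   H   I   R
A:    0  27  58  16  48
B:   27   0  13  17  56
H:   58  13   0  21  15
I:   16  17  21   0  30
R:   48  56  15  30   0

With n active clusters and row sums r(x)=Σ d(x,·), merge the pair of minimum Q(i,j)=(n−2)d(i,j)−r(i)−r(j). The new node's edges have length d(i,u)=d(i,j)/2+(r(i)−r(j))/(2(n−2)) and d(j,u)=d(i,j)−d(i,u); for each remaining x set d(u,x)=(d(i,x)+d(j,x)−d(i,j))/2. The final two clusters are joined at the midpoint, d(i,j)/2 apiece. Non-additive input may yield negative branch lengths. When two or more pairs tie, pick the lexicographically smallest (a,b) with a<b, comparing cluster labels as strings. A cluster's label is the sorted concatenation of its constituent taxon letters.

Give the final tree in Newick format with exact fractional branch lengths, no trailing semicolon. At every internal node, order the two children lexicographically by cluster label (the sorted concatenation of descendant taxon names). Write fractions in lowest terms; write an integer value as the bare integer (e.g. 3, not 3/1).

(((A:139/8,I:-11/8):43/8,B:69/8):147/16,(H:1/2,R:29/2):147/16)

step 1: merge (H,R) at d=15, Q=-211; branch lengths H→1/2, R→29/2; new cluster HR
  updated: d(A,HR)=91/2, d(B,HR)=27, d(HR,I)=18
step 2: merge (A,I) at d=16, Q=-215/2; branch lengths A→139/8, I→-11/8; new cluster AI
  updated: d(AI,B)=14, d(AI,HR)=95/4
step 3: merge (AI,B) at d=14, Q=-259/4; branch lengths AI→43/8, B→69/8; new cluster ABI
  updated: d(ABI,HR)=147/8
step 4: merge (ABI,HR) at d=147/8; branch lengths ABI→147/16, HR→147/16; new cluster ABHIR
final tree: (((A:139/8,I:-11/8):43/8,B:69/8):147/16,(H:1/2,R:29/2):147/16)
total length: 507/8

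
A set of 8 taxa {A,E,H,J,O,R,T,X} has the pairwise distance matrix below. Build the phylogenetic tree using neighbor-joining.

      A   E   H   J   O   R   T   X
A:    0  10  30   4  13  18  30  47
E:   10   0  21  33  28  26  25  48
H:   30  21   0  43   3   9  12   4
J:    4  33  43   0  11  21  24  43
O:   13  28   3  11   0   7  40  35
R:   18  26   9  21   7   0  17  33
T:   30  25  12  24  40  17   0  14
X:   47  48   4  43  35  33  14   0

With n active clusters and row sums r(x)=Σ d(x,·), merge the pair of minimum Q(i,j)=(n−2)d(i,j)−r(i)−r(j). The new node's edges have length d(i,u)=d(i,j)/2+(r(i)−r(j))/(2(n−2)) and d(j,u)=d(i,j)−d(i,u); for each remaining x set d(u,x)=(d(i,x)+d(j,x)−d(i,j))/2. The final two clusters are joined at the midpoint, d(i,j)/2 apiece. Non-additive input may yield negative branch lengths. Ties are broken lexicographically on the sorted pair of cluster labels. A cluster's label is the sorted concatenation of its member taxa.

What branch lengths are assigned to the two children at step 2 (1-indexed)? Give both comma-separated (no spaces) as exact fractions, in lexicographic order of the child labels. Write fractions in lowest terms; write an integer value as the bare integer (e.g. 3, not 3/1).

13/2,9/2

1. join H+X (d=4, Q=-322) ⇒ HX; edges |H|=-13/2, |X|=21/2
  updated: d(A,HX)=73/2, d(E,HX)=65/2, d(HX,J)=41, d(HX,O)=17, d(HX,R)=19, d(HX,T)=11
2. join HX+T (d=11, Q=-249) ⇒ HTX; edges |HX|=13/2, |T|=9/2
  updated: d(A,HTX)=111/4, d(E,HTX)=93/4, d(HTX,J)=27, d(HTX,O)=23, d(HTX,R)=25/2
3. join A+E (d=10, Q=-153) ⇒ AE; edges |A|=-15/16, |E|=175/16
  updated: d(AE,HTX)=41/2, d(AE,J)=27/2, d(AE,O)=31/2, d(AE,R)=17
4. join HTX+R (d=25/2, Q=-103) ⇒ HRTX; edges |HTX|=21/2, |R|=2
  updated: d(AE,HRTX)=25/2, d(HRTX,J)=71/4, d(HRTX,O)=35/4
5. join AE+J (d=27/2, Q=-227/4) ⇒ AEJ; edges |AE|=105/16, |J|=111/16
  updated: d(AEJ,HRTX)=67/8, d(AEJ,O)=13/2
6. join AEJ+HRTX (d=67/8, Q=-189/8) ⇒ AEHJRTX; edges |AEJ|=49/16, |HRTX|=85/16
  updated: d(AEHJRTX,O)=55/16
7. join AEHJRTX+O (d=55/16) ⇒ AEHJORTX; edges |AEHJRTX|=55/32, |O|=55/32
final tree: ((((A:-15/16,E:175/16):105/16,J:111/16):49/16,(((H:-13/2,X:21/2):13/2,T:9/2):21/2,R:2):85/16):55/32,O:55/32)
total length: 1005/16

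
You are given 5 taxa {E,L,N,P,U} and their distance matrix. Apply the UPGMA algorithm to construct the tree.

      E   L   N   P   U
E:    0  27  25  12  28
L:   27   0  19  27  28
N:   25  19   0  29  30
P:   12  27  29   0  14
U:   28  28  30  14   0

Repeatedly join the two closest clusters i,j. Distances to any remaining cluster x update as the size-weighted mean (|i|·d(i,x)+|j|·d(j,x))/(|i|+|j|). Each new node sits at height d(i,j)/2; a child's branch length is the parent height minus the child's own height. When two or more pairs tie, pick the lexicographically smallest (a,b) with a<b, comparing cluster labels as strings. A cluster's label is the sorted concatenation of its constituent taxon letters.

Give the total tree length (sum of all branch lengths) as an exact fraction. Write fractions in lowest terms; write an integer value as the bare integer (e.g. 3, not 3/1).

iteration 1: select E,P (d=12); attach at lengths (6, 6); label the merged cluster EP
  updated: d(EP,L)=27, d(EP,N)=27, d(EP,U)=21
iteration 2: select L,N (d=19); attach at lengths (19/2, 19/2); label the merged cluster LN
  updated: d(EP,LN)=27, d(LN,U)=29
iteration 3: select EP,U (d=21); attach at lengths (9/2, 21/2); label the merged cluster EPU
  updated: d(EPU,LN)=83/3
iteration 4: select EPU,LN (d=83/3); attach at lengths (10/3, 13/3); label the merged cluster ELNPU
final tree: (((E:6,P:6):9/2,U:21/2):10/3,(L:19/2,N:19/2):13/3)
total length: 161/3

161/3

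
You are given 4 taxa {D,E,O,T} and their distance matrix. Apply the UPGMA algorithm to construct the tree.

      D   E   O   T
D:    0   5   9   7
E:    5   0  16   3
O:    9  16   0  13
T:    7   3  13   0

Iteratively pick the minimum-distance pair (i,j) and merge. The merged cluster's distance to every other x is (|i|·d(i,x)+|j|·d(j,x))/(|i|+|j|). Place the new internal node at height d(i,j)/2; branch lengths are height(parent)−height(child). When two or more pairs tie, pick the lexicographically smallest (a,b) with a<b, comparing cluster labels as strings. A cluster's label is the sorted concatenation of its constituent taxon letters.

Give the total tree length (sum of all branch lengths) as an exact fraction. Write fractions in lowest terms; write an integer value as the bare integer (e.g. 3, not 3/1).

103/6

iteration 1: select E,T (d=3); attach at lengths (3/2, 3/2); label the merged cluster ET
  updated: d(D,ET)=6, d(ET,O)=29/2
iteration 2: select D,ET (d=6); attach at lengths (3, 3/2); label the merged cluster DET
  updated: d(DET,O)=38/3
iteration 3: select DET,O (d=38/3); attach at lengths (10/3, 19/3); label the merged cluster DEOT
final tree: ((D:3,(E:3/2,T:3/2):3/2):10/3,O:19/3)
total length: 103/6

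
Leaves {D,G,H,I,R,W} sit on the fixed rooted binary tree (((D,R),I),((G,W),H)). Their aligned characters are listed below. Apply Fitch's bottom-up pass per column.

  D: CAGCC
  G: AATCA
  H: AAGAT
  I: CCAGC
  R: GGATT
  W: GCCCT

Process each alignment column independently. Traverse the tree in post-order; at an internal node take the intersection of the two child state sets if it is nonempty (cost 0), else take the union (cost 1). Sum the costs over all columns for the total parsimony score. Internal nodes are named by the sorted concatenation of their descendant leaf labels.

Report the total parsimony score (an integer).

16

DR@0: {C} ∪ {G} = {C,G} (union, +1)
DIR@0: {C,G} ∩ {C} = {C} (intersection, +0)
GW@0: {A} ∪ {G} = {A,G} (union, +1)
GHW@0: {A,G} ∩ {A} = {A} (intersection, +0)
DGHIRW@0: {C} ∪ {A} = {A,C} (union, +1)
DR@1: {A} ∪ {G} = {A,G} (union, +1)
DIR@1: {A,G} ∪ {C} = {A,C,G} (union, +1)
GW@1: {A} ∪ {C} = {A,C} (union, +1)
GHW@1: {A,C} ∩ {A} = {A} (intersection, +0)
DGHIRW@1: {A,C,G} ∩ {A} = {A} (intersection, +0)
DR@2: {G} ∪ {A} = {A,G} (union, +1)
DIR@2: {A,G} ∩ {A} = {A} (intersection, +0)
GW@2: {T} ∪ {C} = {C,T} (union, +1)
GHW@2: {C,T} ∪ {G} = {C,G,T} (union, +1)
DGHIRW@2: {A} ∪ {C,G,T} = {A,C,G,T} (union, +1)
DR@3: {C} ∪ {T} = {C,T} (union, +1)
DIR@3: {C,T} ∪ {G} = {C,G,T} (union, +1)
GW@3: {C} ∩ {C} = {C} (intersection, +0)
GHW@3: {C} ∪ {A} = {A,C} (union, +1)
DGHIRW@3: {C,G,T} ∩ {A,C} = {C} (intersection, +0)
DR@4: {C} ∪ {T} = {C,T} (union, +1)
DIR@4: {C,T} ∩ {C} = {C} (intersection, +0)
GW@4: {A} ∪ {T} = {A,T} (union, +1)
GHW@4: {A,T} ∩ {T} = {T} (intersection, +0)
DGHIRW@4: {C} ∪ {T} = {C,T} (union, +1)
per-site changes: [3, 3, 4, 3, 3]; total = 16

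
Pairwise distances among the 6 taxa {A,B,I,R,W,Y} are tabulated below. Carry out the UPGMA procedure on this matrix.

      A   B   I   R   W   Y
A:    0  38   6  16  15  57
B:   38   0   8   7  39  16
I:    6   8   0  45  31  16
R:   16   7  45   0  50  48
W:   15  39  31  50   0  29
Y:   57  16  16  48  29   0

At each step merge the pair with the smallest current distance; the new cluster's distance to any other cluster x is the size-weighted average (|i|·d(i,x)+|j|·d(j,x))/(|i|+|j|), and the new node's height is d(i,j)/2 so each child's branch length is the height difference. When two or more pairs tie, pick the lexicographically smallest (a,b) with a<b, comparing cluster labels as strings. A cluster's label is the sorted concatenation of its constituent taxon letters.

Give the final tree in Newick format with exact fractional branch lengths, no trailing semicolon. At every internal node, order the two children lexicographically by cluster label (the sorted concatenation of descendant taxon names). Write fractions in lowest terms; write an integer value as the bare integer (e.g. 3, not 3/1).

step 1: merge (A,I) at d=6; branch lengths A→3, I→3; new cluster AI
  updated: d(AI,B)=23, d(AI,R)=61/2, d(AI,W)=23, d(AI,Y)=73/2
step 2: merge (B,R) at d=7; branch lengths B→7/2, R→7/2; new cluster BR
  updated: d(AI,BR)=107/4, d(BR,W)=89/2, d(BR,Y)=32
step 3: merge (AI,W) at d=23; branch lengths AI→17/2, W→23/2; new cluster AIW
  updated: d(AIW,BR)=98/3, d(AIW,Y)=34
step 4: merge (BR,Y) at d=32; branch lengths BR→25/2, Y→16; new cluster BRY
  updated: d(AIW,BRY)=298/9
step 5: merge (AIW,BRY) at d=298/9; branch lengths AIW→91/18, BRY→5/9; new cluster ABIRWY
final tree: (((A:3,I:3):17/2,W:23/2):91/18,((B:7/2,R:7/2):25/2,Y:16):5/9)
total length: 604/9

(((A:3,I:3):17/2,W:23/2):91/18,((B:7/2,R:7/2):25/2,Y:16):5/9)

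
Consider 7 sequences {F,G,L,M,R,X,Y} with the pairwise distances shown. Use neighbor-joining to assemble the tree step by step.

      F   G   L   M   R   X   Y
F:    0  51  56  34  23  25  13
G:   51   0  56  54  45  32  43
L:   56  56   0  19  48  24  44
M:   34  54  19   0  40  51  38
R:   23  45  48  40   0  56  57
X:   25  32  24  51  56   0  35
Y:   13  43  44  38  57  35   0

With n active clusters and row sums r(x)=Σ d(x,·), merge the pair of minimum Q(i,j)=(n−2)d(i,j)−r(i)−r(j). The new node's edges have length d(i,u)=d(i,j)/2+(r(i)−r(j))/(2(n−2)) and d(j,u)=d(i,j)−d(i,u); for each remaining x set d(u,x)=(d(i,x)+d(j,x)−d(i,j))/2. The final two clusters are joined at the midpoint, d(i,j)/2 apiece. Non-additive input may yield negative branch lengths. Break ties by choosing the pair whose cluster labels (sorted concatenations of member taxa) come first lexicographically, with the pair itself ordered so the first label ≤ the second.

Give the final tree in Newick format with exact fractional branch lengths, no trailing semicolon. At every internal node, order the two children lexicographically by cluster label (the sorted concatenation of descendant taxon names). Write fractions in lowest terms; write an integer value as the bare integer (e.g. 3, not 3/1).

((((F:5/2,Y:21/2):149/16,(G:239/12,X:145/12):107/16):59/16,(L:53/5,M:42/5):195/16):357/32,R:357/32)

step 1: merge (L,M) at d=19, Q=-388; branch lengths L→53/5, M→42/5; new cluster LM
  updated: d(F,LM)=71/2, d(G,LM)=91/2, d(LM,R)=69/2, d(LM,X)=28, d(LM,Y)=63/2
step 2: merge (F,Y) at d=13, Q=-275; branch lengths F→5/2, Y→21/2; new cluster FY
  updated: d(FY,G)=81/2, d(FY,LM)=27, d(FY,R)=67/2, d(FY,X)=47/2
step 3: merge (G,X) at d=32, Q=-413/2; branch lengths G→239/12, X→145/12; new cluster GX
  updated: d(FY,GX)=16, d(GX,LM)=83/4, d(GX,R)=69/2
step 4: merge (FY,GX) at d=16, Q=-463/4; branch lengths FY→149/16, GX→107/16; new cluster FGXY
  updated: d(FGXY,LM)=127/8, d(FGXY,R)=26
step 5: merge (FGXY,LM) at d=127/8, Q=-611/8; branch lengths FGXY→59/16, LM→195/16; new cluster FGLMXY
  updated: d(FGLMXY,R)=357/16
step 6: merge (FGLMXY,R) at d=357/16; branch lengths FGLMXY→357/32, R→357/32; new cluster FGLMRXY
final tree: ((((F:5/2,Y:21/2):149/16,(G:239/12,X:145/12):107/16):59/16,(L:53/5,M:42/5):195/16):357/32,R:357/32)
total length: 1891/16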